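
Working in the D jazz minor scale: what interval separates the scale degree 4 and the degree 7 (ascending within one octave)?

D melodic minor: D E F G A B C#.
That puts G below C#.
G up to C# is 6 semitones, a half step wider than a perfect fourth, so the interval is augmented.

augmented fourth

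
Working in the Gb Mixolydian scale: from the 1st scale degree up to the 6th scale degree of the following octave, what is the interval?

The scale runs Gb Ab Bb Cb Db Eb Fb.
The 1st scale degree is Gb and the degree 6 (up an octave) is Eb.
From Gb to Eb is 21 semitones, exactly the major thirteenth.

major thirteenth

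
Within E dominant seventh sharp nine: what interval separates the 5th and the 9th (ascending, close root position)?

The chord tones of E7#9 are E-G#-B-D-F##.
The 5th is B and the 9th is F##.
B up to F## is 8 semitones, a half step wider than a perfect fifth, so the interval is augmented.

A5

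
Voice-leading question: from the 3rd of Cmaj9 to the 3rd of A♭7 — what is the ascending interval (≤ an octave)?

minor sixth

The 3rd of Cmaj9 is E; the 3rd of A♭7 is C.
6 letter names make it a sixth; at 8 semitones (a half step narrower than major) the quality is minor.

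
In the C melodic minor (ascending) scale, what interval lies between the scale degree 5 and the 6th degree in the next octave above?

Spelling the C melodic minor (ascending) scale: C D Eb F G A B.
That puts G below A.
From G to A is 14 semitones, exactly the major ninth.

major ninth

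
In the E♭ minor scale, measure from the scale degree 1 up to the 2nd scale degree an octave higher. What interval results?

major ninth

E♭ natural minor: E♭ F G♭ A♭ B♭ C♭ D♭.
So we need the interval from E♭ up to F.
From E♭ to F is 14 semitones, exactly the major ninth.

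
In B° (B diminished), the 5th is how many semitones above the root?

The chord tones of B° (B diminished) are B-D-F.
B to F is a diminished fifth: 6 semitones.

6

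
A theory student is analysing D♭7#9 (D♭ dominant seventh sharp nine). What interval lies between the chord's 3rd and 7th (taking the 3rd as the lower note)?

D♭7#9 (D♭ dominant seventh sharp nine): D♭ F A♭ C♭ E.
That puts F below C♭.
5 letter names make it a fifth; at 6 semitones (a half step narrower than perfect) the quality is diminished.
This 3–7 tritone is the characteristic tension at the heart of the dominant sound.

d5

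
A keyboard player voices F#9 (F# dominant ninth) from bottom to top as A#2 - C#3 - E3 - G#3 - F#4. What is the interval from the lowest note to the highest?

The outer voices are A#2 and F#4.
A# up to F# is 20 semitones, a half step narrower than a major thirteenth, so the interval is minor.

minor 13th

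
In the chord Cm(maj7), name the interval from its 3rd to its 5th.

M3

Cm(maj7): C, Eb, G, B.
3rd = Eb; 5th = G.
From Eb to G is 4 semitones, exactly the major third.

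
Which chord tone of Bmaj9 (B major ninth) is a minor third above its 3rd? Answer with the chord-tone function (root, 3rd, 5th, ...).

Bmaj9 is spelled B–D#–F#–A#–C#.
The 3rd is D#. A minor third above D# is F#.
F# is the chord's 5th.

5th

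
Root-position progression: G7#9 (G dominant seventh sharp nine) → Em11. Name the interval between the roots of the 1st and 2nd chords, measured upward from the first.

major 6th

The roots are G and E.
Counting 6 letters and 9 half steps from G gives a major sixth.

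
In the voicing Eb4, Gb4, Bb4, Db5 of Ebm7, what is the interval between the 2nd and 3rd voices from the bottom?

Those voices are Gb4 and Bb4.
Counting 3 letters and 4 half steps from Gb gives a major third.

major third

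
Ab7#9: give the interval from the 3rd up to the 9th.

Ab7#9 is spelled Ab, C, Eb, Gb, B.
So we need the interval from C up to B.
Counting 7 letters and 11 half steps from C gives a major seventh.

M7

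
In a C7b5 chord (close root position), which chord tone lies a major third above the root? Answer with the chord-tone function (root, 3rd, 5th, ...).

3rd

C7b5 (C dominant seventh flat five): C, E, G♭, B♭.
The root is C. A major third above C is E.
E is the chord's 3rd.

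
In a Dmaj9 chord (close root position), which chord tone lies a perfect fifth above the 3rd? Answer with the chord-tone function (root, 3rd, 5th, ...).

Spelling the chord: D-F#-A-C#-E.
The 3rd is F#. A perfect fifth above F# is C#.
C# is the chord's 7th.

7th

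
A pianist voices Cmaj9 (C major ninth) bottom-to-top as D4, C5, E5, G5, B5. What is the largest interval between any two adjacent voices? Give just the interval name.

Adjacent intervals: D4→C5 = minor seventh; C5→E5 = major third; E5→G5 = minor third; G5→B5 = major third.
The largest is D4 to C5, a minor seventh (10 semitones).

minor seventh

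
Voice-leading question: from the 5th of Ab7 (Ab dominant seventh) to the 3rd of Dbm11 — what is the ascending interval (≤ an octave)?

Ab7 (Ab dominant seventh) has Eb as its 5th, and Dbm11 has Fb as its 3rd.
Eb up to Fb is 1 semitone, a half step narrower than a major second, so the interval is minor.

minor second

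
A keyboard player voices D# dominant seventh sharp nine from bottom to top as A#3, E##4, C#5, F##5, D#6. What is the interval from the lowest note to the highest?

perfect 18th

The outer voices are A#3 and D#6.
From A# to D# is 29 semitones, exactly the perfect 18th.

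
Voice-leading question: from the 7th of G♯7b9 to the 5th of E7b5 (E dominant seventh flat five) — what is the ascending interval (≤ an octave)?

diminished fourth

The 7th of G♯7b9 is F♯; the 5th of E7b5 (E dominant seventh flat five) is B♭.
From F♯ to B♭: 4 semitones over a fourth = diminished.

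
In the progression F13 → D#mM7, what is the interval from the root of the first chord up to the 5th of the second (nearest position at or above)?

augmented 3rd

The root of F13 is F; the 5th of D#mM7 is A#.
From F to A#: 5 semitones over a third = augmented.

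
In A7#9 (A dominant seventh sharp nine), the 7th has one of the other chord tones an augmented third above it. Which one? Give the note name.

B#

A dominant seventh sharp nine is spelled A C# E G B#.
The 7th is G. An augmented third above G is B#.
B# is the chord's 9th.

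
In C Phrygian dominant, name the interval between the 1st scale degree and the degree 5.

perfect 5th

Spelling C Phrygian dominant: C Db E F G Ab Bb.
That puts C below G.
From C to G is 7 semitones, exactly the perfect fifth.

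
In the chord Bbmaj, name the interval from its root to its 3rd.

major third

Bb major: Bb, D, F.
So we need the interval from Bb up to D.
From Bb to D is 4 semitones, exactly the major third.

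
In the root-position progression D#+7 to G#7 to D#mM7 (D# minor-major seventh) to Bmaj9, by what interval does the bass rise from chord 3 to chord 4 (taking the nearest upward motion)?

minor sixth

The roots are D# and B.
D# up to B is 8 semitones, a half step narrower than a major sixth, so the interval is minor.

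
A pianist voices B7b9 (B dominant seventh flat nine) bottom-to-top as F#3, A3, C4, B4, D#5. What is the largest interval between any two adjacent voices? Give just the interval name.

major seventh

Adjacent intervals: F#3→A3 = minor third; A3→C4 = minor third; C4→B4 = major seventh; B4→D#5 = major third.
The largest is C4 to B4, a major seventh (11 semitones).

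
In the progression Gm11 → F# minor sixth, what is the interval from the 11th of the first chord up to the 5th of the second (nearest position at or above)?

augmented unison

Gm11 has C as its 11th, and F# minor sixth has C# as its 5th.
C up to C# is 1 semitone, a half step wider than a perfect unison, so the interval is augmented.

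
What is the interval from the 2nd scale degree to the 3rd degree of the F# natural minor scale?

minor 2nd

F# natural minor: F# G# A B C# D E.
So we need the interval from G# up to A.
G# up to A is 1 semitone, a half step narrower than a major second, so the interval is minor.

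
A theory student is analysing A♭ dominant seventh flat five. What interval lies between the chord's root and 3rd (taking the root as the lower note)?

major third

A♭7b5 is spelled A♭–C–E𝄫–G♭.
So we need the interval from A♭ up to C.
From A♭ to C is 4 semitones, exactly the major third.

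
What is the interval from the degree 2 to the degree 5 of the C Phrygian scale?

The scale runs C Db Eb F G Ab Bb.
That puts Db below G.
Db up to G is 6 semitones, a half step wider than a perfect fourth, so the interval is augmented.

augmented fourth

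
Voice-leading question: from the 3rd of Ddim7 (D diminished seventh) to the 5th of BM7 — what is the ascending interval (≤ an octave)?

Ddim7 (D diminished seventh) has F as its 3rd, and BM7 has F# as its 5th.
F up to F# is 1 semitone, a half step wider than a perfect unison, so the interval is augmented.

augmented 1st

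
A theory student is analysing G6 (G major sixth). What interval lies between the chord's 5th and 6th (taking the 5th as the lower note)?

major second

Spelling the chord: G, B, D, E.
So we need the interval from D up to E.
D up to E spans 2 letter names and 2 semitones — a major second.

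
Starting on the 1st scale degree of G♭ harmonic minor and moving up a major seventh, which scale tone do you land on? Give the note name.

The scale is G♭ A♭ B𝄫 C♭ D♭ E𝄫 F.
The 1st scale degree is G♭; a major seventh above that is F — scale degree 7.

F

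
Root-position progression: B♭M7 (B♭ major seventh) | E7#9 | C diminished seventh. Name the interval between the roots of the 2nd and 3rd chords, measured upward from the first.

minor 6th

The roots are E and C.
E up to C is 8 semitones, a half step narrower than a major sixth, so the interval is minor.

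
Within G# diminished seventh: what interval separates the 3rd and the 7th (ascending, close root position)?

Spelling the chord: G# B D F.
3rd = B; 7th = F.
From B to F: 6 semitones over a fifth = diminished.

diminished 5th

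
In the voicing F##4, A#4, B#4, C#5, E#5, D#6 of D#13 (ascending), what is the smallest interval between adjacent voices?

Adjacent intervals: F##4→A#4 = minor third; A#4→B#4 = major second; B#4→C#5 = minor second; C#5→E#5 = major third; E#5→D#6 = minor seventh.
The smallest is B#4 to C#5, a minor second (1 semitone).

minor second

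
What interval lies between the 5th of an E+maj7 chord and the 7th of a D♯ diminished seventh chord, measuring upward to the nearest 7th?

d2

E+maj7 has B♯ as its 5th, and D♯ diminished seventh has C as its 7th.
2 letter names make it a second; at 0 semitones (a whole step narrower than major) the quality is diminished.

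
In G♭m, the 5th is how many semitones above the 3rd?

G♭m: G♭ B𝄫 D♭.
B𝄫 to D♭ is a major third: 4 semitones.

4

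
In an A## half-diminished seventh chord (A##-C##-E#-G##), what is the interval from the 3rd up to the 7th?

3rd = C##; 7th = G##.
From C## to G## is 7 semitones, exactly the perfect fifth.

perfect fifth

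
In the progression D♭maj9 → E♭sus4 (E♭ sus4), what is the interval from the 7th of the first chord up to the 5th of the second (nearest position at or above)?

m7

The 7th of D♭maj9 is C; the 5th of E♭sus4 (E♭ sus4) is B♭.
7 letter names make it a seventh; at 10 semitones (a half step narrower than major) the quality is minor.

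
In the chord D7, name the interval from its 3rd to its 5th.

D dominant seventh: D, F#, A, C.
The 3rd is F# and the 5th is A.
3 letter names make it a third; at 3 semitones (a half step narrower than major) the quality is minor.

minor 3rd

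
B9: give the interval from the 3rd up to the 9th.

Spelling the chord: B–D#–F#–A–C#.
The 3rd is D# and the 9th is C#.
D# up to C# is 10 semitones, a half step narrower than a major seventh, so the interval is minor.

minor seventh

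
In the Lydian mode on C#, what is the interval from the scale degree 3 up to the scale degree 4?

Spelling the Lydian mode on C#: C# D# E# F## G# A# B#.
That puts E# below F##.
Counting 2 letters and 2 half steps from E# gives a major second.

major second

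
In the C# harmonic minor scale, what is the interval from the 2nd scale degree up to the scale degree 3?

Spelling the C# harmonic minor scale: C# D# E F# G# A B#.
2nd scale degree = D#; scale degree 3 = E.
2 letter names make it a second; at 1 semitone (a half step narrower than major) the quality is minor.

minor second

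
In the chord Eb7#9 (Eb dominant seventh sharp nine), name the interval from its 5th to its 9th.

augmented fifth

The chord tones of Eb7#9 (Eb dominant seventh sharp nine) are Eb–G–Bb–Db–F#.
So we need the interval from Bb up to F#.
From Bb to F#: 8 semitones over a fifth = augmented.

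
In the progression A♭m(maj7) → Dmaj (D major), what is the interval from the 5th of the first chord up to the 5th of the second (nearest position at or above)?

A4

The 5th of A♭m(maj7) is E♭; the 5th of Dmaj (D major) is A.
E♭ up to A is 6 semitones, a half step wider than a perfect fourth, so the interval is augmented.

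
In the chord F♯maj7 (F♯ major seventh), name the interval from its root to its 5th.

F♯M7: F♯-A♯-C♯-E♯.
So we need the interval from F♯ up to C♯.
From F♯ to C♯ is 7 semitones, exactly the perfect fifth.

perfect fifth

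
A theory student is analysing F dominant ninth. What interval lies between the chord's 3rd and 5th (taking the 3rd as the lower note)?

Spelling the chord: F-A-C-Eb-G.
That puts A below C.
A up to C is 3 semitones, a half step narrower than a major third, so the interval is minor.

minor third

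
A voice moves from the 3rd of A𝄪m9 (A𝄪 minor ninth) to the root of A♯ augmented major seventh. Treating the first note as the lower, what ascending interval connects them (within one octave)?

A𝄪m9 (A𝄪 minor ninth) has C𝄪 as its 3rd, and A♯ augmented major seventh has A♯ as its root.
6 letter names make it a sixth; at 8 semitones (a half step narrower than major) the quality is minor.

minor 6th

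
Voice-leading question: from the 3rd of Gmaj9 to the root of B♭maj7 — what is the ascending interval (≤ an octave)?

Gmaj9 has B as its 3rd, and B♭maj7 has B♭ as its root.
B up to B♭ is 11 semitones, a half step narrower than a perfect octave, so the interval is diminished.

diminished 8th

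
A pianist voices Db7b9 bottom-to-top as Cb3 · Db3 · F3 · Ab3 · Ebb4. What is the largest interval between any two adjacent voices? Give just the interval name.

diminished 5th

Adjacent intervals: Cb3→Db3 = major second; Db3→F3 = major third; F3→Ab3 = minor third; Ab3→Ebb4 = diminished fifth.
The largest is Ab3 to Ebb4, a diminished fifth (6 semitones).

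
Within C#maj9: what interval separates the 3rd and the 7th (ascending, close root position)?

perfect 5th

C#maj9 is spelled C#, E#, G#, B#, D#.
That puts E# below B#.
Counting 5 letters and 7 half steps from E# gives a perfect fifth.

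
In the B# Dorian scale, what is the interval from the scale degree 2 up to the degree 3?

The scale runs B# C## D# E# F## G## A#.
So we need the interval from C## up to D#.
From C## to D#: 1 semitone over a second = minor.

minor second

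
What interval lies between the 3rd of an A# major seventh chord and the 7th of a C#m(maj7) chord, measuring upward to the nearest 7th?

minor seventh

The 3rd of A# major seventh is C##; the 7th of C#m(maj7) is B#.
From C## to B#: 10 semitones over a seventh = minor.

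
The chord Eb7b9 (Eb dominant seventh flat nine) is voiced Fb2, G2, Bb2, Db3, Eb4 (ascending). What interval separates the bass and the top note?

M14

The outer voices are Fb2 and Eb4.
From Fb to Eb is 23 semitones, exactly the major fourteenth.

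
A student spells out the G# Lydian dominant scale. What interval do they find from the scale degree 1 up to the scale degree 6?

The scale runs G# A# B# C## D# E# F#.
So we need the interval from G# up to E#.
Counting 6 letters and 9 half steps from G# gives a major sixth.

major sixth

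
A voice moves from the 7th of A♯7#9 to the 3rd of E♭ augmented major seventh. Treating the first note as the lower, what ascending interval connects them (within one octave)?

diminished 8th

A♯7#9 has G♯ as its 7th, and E♭ augmented major seventh has G as its 3rd.
8 letter names make it an octave; at 11 semitones (a half step narrower than perfect) the quality is diminished.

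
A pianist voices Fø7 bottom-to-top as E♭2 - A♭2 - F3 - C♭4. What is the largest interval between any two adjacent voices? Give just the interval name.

Adjacent intervals: E♭2→A♭2 = perfect fourth; A♭2→F3 = major sixth; F3→C♭4 = diminished fifth.
The largest is A♭2 to F3, a major sixth (9 semitones).

major sixth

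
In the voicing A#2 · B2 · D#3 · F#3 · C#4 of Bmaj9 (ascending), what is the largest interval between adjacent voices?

perfect fifth

Adjacent intervals: A#2→B2 = minor second; B2→D#3 = major third; D#3→F#3 = minor third; F#3→C#4 = perfect fifth.
The largest is F#3 to C#4, a perfect fifth (7 semitones).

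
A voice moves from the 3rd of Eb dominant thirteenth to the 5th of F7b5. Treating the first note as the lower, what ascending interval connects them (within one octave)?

diminished 4th

Eb dominant thirteenth has G as its 3rd, and F7b5 has Cb as its 5th.
G up to Cb is 4 semitones, a half step narrower than a perfect fourth, so the interval is diminished.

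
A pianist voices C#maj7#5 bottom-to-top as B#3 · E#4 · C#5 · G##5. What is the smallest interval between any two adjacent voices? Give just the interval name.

Adjacent intervals: B#3→E#4 = perfect fourth; E#4→C#5 = minor sixth; C#5→G##5 = augmented fifth.
The smallest is B#3 to E#4, a perfect fourth (5 semitones).

P4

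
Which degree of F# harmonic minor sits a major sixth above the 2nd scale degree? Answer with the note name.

E#

The scale is F# G# A B C# D E#.
The 2nd scale degree is G#; a major sixth above that is E# — scale degree 7.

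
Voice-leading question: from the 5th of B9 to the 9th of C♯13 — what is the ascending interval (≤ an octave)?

B9 has F♯ as its 5th, and C♯13 has D♯ as its 9th.
From F♯ to D♯ is 9 semitones, exactly the major sixth.

major sixth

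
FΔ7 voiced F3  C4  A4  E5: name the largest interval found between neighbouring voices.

major sixth

Adjacent intervals: F3→C4 = perfect fifth; C4→A4 = major sixth; A4→E5 = perfect fifth.
The largest is C4 to A4, a major sixth (9 semitones).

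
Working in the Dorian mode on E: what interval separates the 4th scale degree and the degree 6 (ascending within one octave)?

E dorian: E F# G A B C# D.
4th scale degree = A; scale degree 6 = C#.
From A to C# is 4 semitones, exactly the major third.

major 3rd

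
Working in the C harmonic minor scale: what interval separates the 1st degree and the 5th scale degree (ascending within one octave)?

perfect fifth

C harmonic minor: C D E♭ F G A♭ B.
1st degree = C; 5th scale degree = G.
From C to G is 7 semitones, exactly the perfect fifth.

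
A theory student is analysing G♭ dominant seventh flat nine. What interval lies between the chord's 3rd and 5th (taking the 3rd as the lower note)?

G♭7b9 (G♭ dominant seventh flat nine) is spelled G♭, B♭, D♭, F♭, A𝄫.
3rd = B♭; 5th = D♭.
3 letter names make it a third; at 3 semitones (a half step narrower than major) the quality is minor.

minor third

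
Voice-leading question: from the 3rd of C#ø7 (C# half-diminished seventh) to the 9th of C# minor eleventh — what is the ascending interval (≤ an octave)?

major 7th

The 3rd of C#ø7 (C# half-diminished seventh) is E; the 9th of C# minor eleventh is D#.
Counting 7 letters and 11 half steps from E gives a major seventh.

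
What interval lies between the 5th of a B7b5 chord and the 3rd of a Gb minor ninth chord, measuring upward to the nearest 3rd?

diminished 4th

The 5th of B7b5 is F; the 3rd of Gb minor ninth is Bbb.
4 letter names make it a fourth; at 4 semitones (a half step narrower than perfect) the quality is diminished.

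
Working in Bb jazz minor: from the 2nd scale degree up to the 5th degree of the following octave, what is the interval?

perfect eleventh

Bb melodic minor: Bb C Db Eb F G A.
2nd scale degree = C; 5th degree (up an octave) = F.
C up to F spans 11 letter names and 17 semitones — a perfect eleventh.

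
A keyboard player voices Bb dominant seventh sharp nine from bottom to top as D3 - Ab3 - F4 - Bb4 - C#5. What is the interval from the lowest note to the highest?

The outer voices are D3 and C#5.
D up to C# spans 14 letter names and 23 semitones — a major fourteenth.

major fourteenth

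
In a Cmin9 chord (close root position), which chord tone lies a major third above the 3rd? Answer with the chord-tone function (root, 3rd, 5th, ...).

5th

The chord tones of Cmin9 are C–Eb–G–Bb–D.
The 3rd is Eb. A major third above Eb is G.
G is the chord's 5th.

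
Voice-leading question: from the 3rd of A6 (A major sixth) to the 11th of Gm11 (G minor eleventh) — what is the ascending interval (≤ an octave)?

diminished 8th

The 3rd of A6 (A major sixth) is C♯; the 11th of Gm11 (G minor eleventh) is C.
C♯ up to C is 11 semitones, a half step narrower than a perfect octave, so the interval is diminished.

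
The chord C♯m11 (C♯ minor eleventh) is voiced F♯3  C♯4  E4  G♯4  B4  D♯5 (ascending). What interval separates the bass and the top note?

The outer voices are F♯3 and D♯5.
Counting 13 letters and 21 half steps from F♯ gives a major thirteenth.

major thirteenth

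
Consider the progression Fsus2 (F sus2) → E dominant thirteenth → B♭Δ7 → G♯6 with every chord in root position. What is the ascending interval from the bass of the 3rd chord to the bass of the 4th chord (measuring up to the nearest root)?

The roots are B♭ and G♯.
From B♭ to G♯: 10 semitones over a sixth = augmented.

augmented sixth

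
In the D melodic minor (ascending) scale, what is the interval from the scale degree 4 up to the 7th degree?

augmented 4th

The scale runs D E F G A B C#.
So we need the interval from G up to C#.
G up to C# is 6 semitones, a half step wider than a perfect fourth, so the interval is augmented.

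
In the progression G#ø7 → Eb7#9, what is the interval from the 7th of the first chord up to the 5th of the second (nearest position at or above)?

G#ø7 has F# as its 7th, and Eb7#9 has Bb as its 5th.
From F# to Bb: 4 semitones over a fourth = diminished.

diminished fourth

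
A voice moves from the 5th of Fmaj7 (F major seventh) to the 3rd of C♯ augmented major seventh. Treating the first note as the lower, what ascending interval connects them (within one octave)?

Fmaj7 (F major seventh) has C as its 5th, and C♯ augmented major seventh has E♯ as its 3rd.
C up to E♯ is 5 semitones, a half step wider than a major third, so the interval is augmented.

A3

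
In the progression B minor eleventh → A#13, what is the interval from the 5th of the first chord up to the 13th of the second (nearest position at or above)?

augmented unison

The 5th of B minor eleventh is F#; the 13th of A#13 is F##.
1 letter names make it a unison; at 1 semitone (a half step wider than perfect) the quality is augmented.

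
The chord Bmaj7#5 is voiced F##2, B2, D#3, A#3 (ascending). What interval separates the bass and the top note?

The outer voices are F##2 and A#3.
From F## to A#: 15 semitones over a tenth = minor.

minor tenth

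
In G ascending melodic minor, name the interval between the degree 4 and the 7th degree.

augmented 4th

The scale runs G A Bb C D E F#.
Degree 4 = C; scale degree 7 = F#.
From C to F#: 6 semitones over a fourth = augmented.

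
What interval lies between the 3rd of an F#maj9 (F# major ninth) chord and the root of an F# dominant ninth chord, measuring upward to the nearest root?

The 3rd of F#maj9 (F# major ninth) is A#; the root of F# dominant ninth is F#.
From A# to F#: 8 semitones over a sixth = minor.

minor sixth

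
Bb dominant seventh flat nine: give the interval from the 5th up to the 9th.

diminished fifth

The chord tones of Bb7b9 are Bb D F Ab Cb.
5th = F; 9th = Cb.
F up to Cb is 6 semitones, a half step narrower than a perfect fifth, so the interval is diminished.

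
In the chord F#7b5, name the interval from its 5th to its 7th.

F#7b5 (F# dominant seventh flat five): F# A# C E.
The 5th is C and the 7th is E.
From C to E is 4 semitones, exactly the major third.

major third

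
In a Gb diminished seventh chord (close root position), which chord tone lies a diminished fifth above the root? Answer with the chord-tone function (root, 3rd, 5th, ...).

Gb°7 (Gb diminished seventh): Gb-Bbb-Dbb-Fbb.
The root is Gb. A diminished fifth above Gb is Dbb.
Dbb is the chord's 5th.

5th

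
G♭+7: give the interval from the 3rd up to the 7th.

G♭7#5 (G♭ augmented seventh): G♭-B♭-D-F♭.
3rd = B♭; 7th = F♭.
From B♭ to F♭: 6 semitones over a fifth = diminished.

diminished 5th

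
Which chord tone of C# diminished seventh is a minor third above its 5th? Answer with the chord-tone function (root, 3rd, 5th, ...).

C#dim7: C# E G Bb.
The 5th is G. A minor third above G is Bb.
Bb is the chord's 7th.

7th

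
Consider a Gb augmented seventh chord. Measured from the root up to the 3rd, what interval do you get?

The chord tones of Gbaug7 (Gb augmented seventh) are Gb, Bb, D, Fb.
That puts Gb below Bb.
From Gb to Bb is 4 semitones, exactly the major third.

major third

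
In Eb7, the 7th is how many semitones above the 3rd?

6

Eb7 (Eb dominant seventh): Eb, G, Bb, Db.
G to Db is a diminished fifth: 6 semitones.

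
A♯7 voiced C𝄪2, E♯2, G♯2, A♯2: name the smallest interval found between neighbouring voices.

M2

Adjacent intervals: C𝄪2→E♯2 = minor third; E♯2→G♯2 = minor third; G♯2→A♯2 = major second.
The smallest is G♯2 to A♯2, a major second (2 semitones).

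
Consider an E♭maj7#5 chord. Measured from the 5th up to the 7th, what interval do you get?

minor third

E♭maj7#5 (E♭ augmented major seventh): E♭–G–B–D.
So we need the interval from B up to D.
B up to D is 3 semitones, a half step narrower than a major third, so the interval is minor.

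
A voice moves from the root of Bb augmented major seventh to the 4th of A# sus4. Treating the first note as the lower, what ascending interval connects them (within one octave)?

The root of Bb augmented major seventh is Bb; the 4th of A# sus4 is D#.
3 letter names make it a third; at 5 semitones (a half step wider than major) the quality is augmented.

A3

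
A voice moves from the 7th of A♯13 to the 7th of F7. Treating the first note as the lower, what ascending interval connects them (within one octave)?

The 7th of A♯13 is G♯; the 7th of F7 is E♭.
6 letter names make it a sixth; at 7 semitones (a whole step narrower than major) the quality is diminished.

diminished 6th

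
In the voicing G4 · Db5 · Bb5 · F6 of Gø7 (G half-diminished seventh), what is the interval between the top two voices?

Those voices are Bb5 and F6.
Counting 5 letters and 7 half steps from Bb gives a perfect fifth.

P5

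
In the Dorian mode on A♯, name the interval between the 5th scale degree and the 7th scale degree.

Spelling the Dorian mode on A♯: A♯ B♯ C♯ D♯ E♯ F𝄪 G♯.
So we need the interval from E♯ up to G♯.
E♯ up to G♯ is 3 semitones, a half step narrower than a major third, so the interval is minor.

minor third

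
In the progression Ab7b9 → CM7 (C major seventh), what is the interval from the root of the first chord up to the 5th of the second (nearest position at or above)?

Ab7b9 has Ab as its root, and CM7 (C major seventh) has G as its 5th.
Ab up to G spans 7 letter names and 11 semitones — a major seventh.

major 7th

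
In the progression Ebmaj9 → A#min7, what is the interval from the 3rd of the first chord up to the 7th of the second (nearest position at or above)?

augmented 1st

The 3rd of Ebmaj9 is G; the 7th of A#min7 is G#.
From G to G#: 1 semitone over a unison = augmented.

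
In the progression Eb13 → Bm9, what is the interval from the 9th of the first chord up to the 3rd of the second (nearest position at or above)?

Eb13 has F as its 9th, and Bm9 has D as its 3rd.
F up to D spans 6 letter names and 9 semitones — a major sixth.

major sixth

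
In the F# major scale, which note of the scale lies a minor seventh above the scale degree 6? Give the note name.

C#

The scale is F# G# A# B C# D# E#.
The scale degree 6 is D#; a minor seventh above that is C# — scale degree 5.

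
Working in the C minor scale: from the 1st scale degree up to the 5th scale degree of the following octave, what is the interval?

The scale runs C D Eb F G Ab Bb.
That puts C below G.
From C to G is 19 semitones, exactly the perfect twelfth.

P12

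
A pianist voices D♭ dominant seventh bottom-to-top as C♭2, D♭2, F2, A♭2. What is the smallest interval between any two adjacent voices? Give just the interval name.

Adjacent intervals: C♭2→D♭2 = major second; D♭2→F2 = major third; F2→A♭2 = minor third.
The smallest is C♭2 to D♭2, a major second (2 semitones).

M2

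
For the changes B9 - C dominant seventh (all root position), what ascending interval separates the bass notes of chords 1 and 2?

minor second

The roots are B and C.
2 letter names make it a second; at 1 semitone (a half step narrower than major) the quality is minor.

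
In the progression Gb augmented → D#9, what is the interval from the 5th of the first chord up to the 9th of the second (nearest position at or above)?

A2

Gb augmented has D as its 5th, and D#9 has E# as its 9th.
From D to E#: 3 semitones over a second = augmented.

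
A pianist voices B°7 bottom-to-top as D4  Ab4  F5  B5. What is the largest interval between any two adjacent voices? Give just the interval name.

Adjacent intervals: D4→Ab4 = diminished fifth; Ab4→F5 = major sixth; F5→B5 = augmented fourth.
The largest is Ab4 to F5, a major sixth (9 semitones).

major sixth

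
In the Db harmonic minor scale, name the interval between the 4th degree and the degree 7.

Spelling the Db harmonic minor scale: Db Eb Fb Gb Ab Bbb C.
The 4th degree is Gb and the scale degree 7 is C.
4 letter names make it a fourth; at 6 semitones (a half step wider than perfect) the quality is augmented.

augmented fourth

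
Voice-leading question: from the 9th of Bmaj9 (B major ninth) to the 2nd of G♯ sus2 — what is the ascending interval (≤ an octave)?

major sixth

Bmaj9 (B major ninth) has C♯ as its 9th, and G♯ sus2 has A♯ as its 2nd.
Counting 6 letters and 9 half steps from C♯ gives a major sixth.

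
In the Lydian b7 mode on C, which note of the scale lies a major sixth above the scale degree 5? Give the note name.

E

The scale is C D E F♯ G A B♭.
The scale degree 5 is G; a major sixth above that is E — scale degree 3.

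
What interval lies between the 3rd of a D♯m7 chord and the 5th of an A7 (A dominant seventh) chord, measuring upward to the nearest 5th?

D♯m7 has F♯ as its 3rd, and A7 (A dominant seventh) has E as its 5th.
F♯ up to E is 10 semitones, a half step narrower than a major seventh, so the interval is minor.

minor seventh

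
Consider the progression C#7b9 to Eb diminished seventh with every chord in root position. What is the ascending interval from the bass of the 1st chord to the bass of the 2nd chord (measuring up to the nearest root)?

The roots are C# and Eb.
C# up to Eb is 2 semitones, a whole step narrower than a major third, so the interval is diminished.

diminished 3rd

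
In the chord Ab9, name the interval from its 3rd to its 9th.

m7

Spelling the chord: Ab C Eb Gb Bb.
So we need the interval from C up to Bb.
From C to Bb: 10 semitones over a seventh = minor.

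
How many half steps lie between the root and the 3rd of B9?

4

Spelling the chord: B, D#, F#, A, C#.
B to D# is a major third: 4 semitones.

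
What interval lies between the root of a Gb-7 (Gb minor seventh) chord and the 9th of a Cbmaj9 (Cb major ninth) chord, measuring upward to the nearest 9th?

perfect 5th

The root of Gb-7 (Gb minor seventh) is Gb; the 9th of Cbmaj9 (Cb major ninth) is Db.
Counting 5 letters and 7 half steps from Gb gives a perfect fifth.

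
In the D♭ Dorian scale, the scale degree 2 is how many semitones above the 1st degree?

The scale is D♭ E♭ F♭ G♭ A♭ B♭ C♭.
D♭ up to E♭ is a major second — 2 semitones.

2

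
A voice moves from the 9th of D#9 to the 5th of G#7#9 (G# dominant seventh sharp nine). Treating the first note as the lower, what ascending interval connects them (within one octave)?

minor seventh

D#9 has E# as its 9th, and G#7#9 (G# dominant seventh sharp nine) has D# as its 5th.
From E# to D#: 10 semitones over a seventh = minor.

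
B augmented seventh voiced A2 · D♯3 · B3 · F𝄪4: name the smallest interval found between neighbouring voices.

Adjacent intervals: A2→D♯3 = augmented fourth; D♯3→B3 = minor sixth; B3→F𝄪4 = augmented fifth.
The smallest is A2 to D♯3, an augmented fourth (6 semitones).

augmented 4th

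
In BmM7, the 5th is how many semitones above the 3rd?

4

BmM7 (B minor-major seventh): B-D-F♯-A♯.
D to F♯ is a major third: 4 semitones.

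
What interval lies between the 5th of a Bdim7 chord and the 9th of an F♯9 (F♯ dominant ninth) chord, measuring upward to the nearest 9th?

augmented second

The 5th of Bdim7 is F; the 9th of F♯9 (F♯ dominant ninth) is G♯.
2 letter names make it a second; at 3 semitones (a half step wider than major) the quality is augmented.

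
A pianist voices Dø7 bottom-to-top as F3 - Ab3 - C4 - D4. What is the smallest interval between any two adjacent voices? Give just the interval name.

Adjacent intervals: F3→Ab3 = minor third; Ab3→C4 = major third; C4→D4 = major second.
The smallest is C4 to D4, a major second (2 semitones).

major 2nd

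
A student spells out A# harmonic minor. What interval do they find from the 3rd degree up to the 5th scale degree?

A# harmonic minor: A# B# C# D# E# F# G##.
So we need the interval from C# up to E#.
C# up to E# spans 3 letter names and 4 semitones — a major third.

major third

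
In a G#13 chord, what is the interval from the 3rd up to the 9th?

minor seventh

G#13 (G# dominant thirteenth) is spelled G#–B#–D#–F#–A#–E#.
So we need the interval from B# up to A#.
B# up to A# is 10 semitones, a half step narrower than a major seventh, so the interval is minor.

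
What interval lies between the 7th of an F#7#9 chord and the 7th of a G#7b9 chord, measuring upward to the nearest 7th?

major second

F#7#9 has E as its 7th, and G#7b9 has F# as its 7th.
E up to F# spans 2 letter names and 2 semitones — a major second.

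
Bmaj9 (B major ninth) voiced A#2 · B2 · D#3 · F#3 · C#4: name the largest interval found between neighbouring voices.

P5

Adjacent intervals: A#2→B2 = minor second; B2→D#3 = major third; D#3→F#3 = minor third; F#3→C#4 = perfect fifth.
The largest is F#3 to C#4, a perfect fifth (7 semitones).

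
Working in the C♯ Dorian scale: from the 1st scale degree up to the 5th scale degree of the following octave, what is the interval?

perfect twelfth

Spelling the C♯ Dorian scale: C♯ D♯ E F♯ G♯ A♯ B.
1st scale degree = C♯; scale degree 5 (up an octave) = G♯.
From C♯ to G♯ is 19 semitones, exactly the perfect twelfth.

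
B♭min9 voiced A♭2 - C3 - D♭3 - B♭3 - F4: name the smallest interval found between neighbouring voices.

Adjacent intervals: A♭2→C3 = major third; C3→D♭3 = minor second; D♭3→B♭3 = major sixth; B♭3→F4 = perfect fifth.
The smallest is C3 to D♭3, a minor second (1 semitone).

minor second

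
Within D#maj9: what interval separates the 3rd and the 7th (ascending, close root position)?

perfect fifth

D#maj9 is spelled D#–F##–A#–C##–E#.
The 3rd is F## and the 7th is C##.
From F## to C## is 7 semitones, exactly the perfect fifth.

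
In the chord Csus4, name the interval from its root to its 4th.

perfect 4th

The chord tones of C sus4 are C F G.
Root = C; 4th = F.
C up to F spans 4 letter names and 5 semitones — a perfect fourth.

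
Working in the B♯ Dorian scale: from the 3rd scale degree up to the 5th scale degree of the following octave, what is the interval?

M10

The scale runs B♯ C𝄪 D♯ E♯ F𝄪 G𝄪 A♯.
That puts D♯ below F𝄪.
Counting 10 letters and 16 half steps from D♯ gives a major tenth.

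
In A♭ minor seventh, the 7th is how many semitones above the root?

10

A♭m7 (A♭ minor seventh): A♭ C♭ E♭ G♭.
A♭ to G♭ is a minor seventh: 10 semitones.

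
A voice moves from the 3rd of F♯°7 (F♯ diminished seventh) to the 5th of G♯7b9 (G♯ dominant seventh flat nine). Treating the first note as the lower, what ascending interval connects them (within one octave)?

augmented fourth

F♯°7 (F♯ diminished seventh) has A as its 3rd, and G♯7b9 (G♯ dominant seventh flat nine) has D♯ as its 5th.
A up to D♯ is 6 semitones, a half step wider than a perfect fourth, so the interval is augmented.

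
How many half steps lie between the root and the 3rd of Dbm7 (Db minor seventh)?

3

Spelling the chord: Db–Fb–Ab–Cb.
Db to Fb is a minor third: 3 semitones.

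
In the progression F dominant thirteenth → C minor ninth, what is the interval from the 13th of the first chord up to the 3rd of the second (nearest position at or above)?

F dominant thirteenth has D as its 13th, and C minor ninth has E♭ as its 3rd.
From D to E♭: 1 semitone over a second = minor.

minor second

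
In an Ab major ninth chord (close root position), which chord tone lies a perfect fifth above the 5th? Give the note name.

Spelling the chord: Ab-C-Eb-G-Bb.
The 5th is Eb. A perfect fifth above Eb is Bb.
Bb is the chord's 9th.

Bb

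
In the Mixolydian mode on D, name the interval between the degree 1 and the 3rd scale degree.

The scale runs D E F# G A B C.
That puts D below F#.
From D to F# is 4 semitones, exactly the major third.

major third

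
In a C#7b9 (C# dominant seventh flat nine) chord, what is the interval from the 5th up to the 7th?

The chord tones of C#7b9 (C# dominant seventh flat nine) are C# E# G# B D.
That puts G# below B.
From G# to B: 3 semitones over a third = minor.

minor third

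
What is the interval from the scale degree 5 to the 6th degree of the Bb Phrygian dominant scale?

The scale runs Bb Cb D Eb F Gb Ab.
The scale degree 5 is F and the degree 6 is Gb.
2 letter names make it a second; at 1 semitone (a half step narrower than major) the quality is minor.

minor second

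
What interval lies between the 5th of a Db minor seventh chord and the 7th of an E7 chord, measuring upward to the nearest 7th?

Db minor seventh has Ab as its 5th, and E7 has D as its 7th.
From Ab to D: 6 semitones over a fourth = augmented.

A4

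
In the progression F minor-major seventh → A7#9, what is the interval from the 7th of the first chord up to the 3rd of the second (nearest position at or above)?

The 7th of F minor-major seventh is E; the 3rd of A7#9 is C#.
From E to C# is 9 semitones, exactly the major sixth.

major 6th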